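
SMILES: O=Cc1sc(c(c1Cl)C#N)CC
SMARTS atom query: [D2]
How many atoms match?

4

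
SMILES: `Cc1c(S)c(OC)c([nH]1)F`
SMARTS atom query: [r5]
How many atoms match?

5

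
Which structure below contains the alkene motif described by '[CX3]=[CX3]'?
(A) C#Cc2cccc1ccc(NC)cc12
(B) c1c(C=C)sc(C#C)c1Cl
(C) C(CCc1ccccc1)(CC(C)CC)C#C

B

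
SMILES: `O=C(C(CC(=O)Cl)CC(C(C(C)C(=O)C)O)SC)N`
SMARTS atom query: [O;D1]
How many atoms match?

4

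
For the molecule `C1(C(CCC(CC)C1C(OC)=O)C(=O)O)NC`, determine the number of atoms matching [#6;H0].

2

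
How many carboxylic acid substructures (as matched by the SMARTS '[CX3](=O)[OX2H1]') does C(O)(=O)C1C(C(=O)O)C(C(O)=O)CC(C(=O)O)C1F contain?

4

[CX3](=O)[OX2H1] is the SMARTS for a carboxylic acid: an sp2 carbon double-bonded to O and single-bonded to an -OH oxygen.
The molecule carries 4 separate instances of a carboxylic acid group (-C(=O)OH) meeting every constraint; each maps to a distinct set of atoms, giving 4 matches.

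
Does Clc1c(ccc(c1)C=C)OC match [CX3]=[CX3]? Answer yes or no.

The pattern [CX3]=[CX3] describes a non-aromatic C=C double bond between two sp2 carbons — an alkene.
The molecule carries a vinyl group (-CH=CH2), whose atoms satisfy every constraint of the query, so the pattern matches.

Yes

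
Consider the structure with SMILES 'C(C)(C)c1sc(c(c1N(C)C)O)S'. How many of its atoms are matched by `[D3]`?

6

The query [D3] means: atom with exactly three heavy-atom neighbours.
Check the 13 heavy atoms by environment: 1× s (aromatic, D2) → no; 4× c (aromatic, D3) → match; 1× S (D1) → no; 1× C (D3) → match; 4× C (D1) → no; 1× N (D3) → match; 1× O (D1) → no.
Summing the matching environments: 4 + 1 + 1 = 6 matching atoms.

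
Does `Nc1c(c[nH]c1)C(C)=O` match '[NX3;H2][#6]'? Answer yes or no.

Yes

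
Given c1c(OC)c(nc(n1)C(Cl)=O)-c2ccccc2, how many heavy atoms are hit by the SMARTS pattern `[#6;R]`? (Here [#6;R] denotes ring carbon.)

10

Check the 17 heavy atoms by environment: 2× n (aromatic, in 6-ring) → no; 10× c (aromatic, in 6-ring) → match; 2× C (acyclic) → no; 2× O (acyclic) → no; 1× Cl (acyclic) → no.
That gives 10 matching atoms.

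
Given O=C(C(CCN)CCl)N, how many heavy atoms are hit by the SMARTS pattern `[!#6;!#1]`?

The query [!#6;!#1] means: not carbon and not hydrogen — any heteroatom.
Check the 9 heavy atoms by environment: 5× C → no; 2× N → match; 1× Cl → match; 1× O → match.
Summing the matching environments: 2 + 1 + 1 = 4 matching atoms.

4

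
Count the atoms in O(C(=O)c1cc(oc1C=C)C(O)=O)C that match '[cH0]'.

3

Check the 14 heavy atoms by environment: 1× o (aromatic, H0) → no; 3× c (aromatic, H0) → match; 1× c (aromatic, H1) → no; 1× C (H1) → no; 1× C (H2) → no; 2× C (H0) → no; 3× O (H0) → no; 1× O (H1) → no; 1× C (H3) → no.
That gives 3 matching atoms.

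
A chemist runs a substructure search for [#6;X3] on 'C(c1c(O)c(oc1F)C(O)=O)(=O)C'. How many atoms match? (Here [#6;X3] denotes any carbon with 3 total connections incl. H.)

6

Check the 13 heavy atoms by environment: 1× o (aromatic, X2) → no; 4× c (aromatic, X3) → match; 1× F (X1) → no; 2× C (X3) → match; 2× O (X1) → no; 2× O (X2) → no; 1× C (X4) → no.
Summing the matching environments: 4 + 2 = 6 matching atoms.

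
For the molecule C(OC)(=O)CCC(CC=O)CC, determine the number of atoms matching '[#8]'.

3

The query [#8] means: #8 matches any oxygen atom.
Check the 12 heavy atoms by environment: 9× C → no; 3× O → match.
That gives 3 matching atoms.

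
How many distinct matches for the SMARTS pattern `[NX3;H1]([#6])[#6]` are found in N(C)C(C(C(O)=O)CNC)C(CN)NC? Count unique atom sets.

3

[NX3;H1]([#6])[#6] is the SMARTS for a secondary amine: a trivalent nitrogen with one H, bonded to two carbons.
The molecule carries 3 separate instances of an N-methylamino group (-NHCH3) meeting every constraint; each maps to a distinct set of atoms, giving 3 matches.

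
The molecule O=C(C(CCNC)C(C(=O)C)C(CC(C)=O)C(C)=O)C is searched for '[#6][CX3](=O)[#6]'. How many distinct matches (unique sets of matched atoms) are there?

4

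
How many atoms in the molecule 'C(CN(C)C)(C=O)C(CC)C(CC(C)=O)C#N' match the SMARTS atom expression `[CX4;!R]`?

The query [CX4;!R] means: aliphatic carbon with four total connections, not in a ring.
Check the 17 heavy atoms by environment: 10× C (X4, acyclic) → match; 2× C (X3, acyclic) → no; 2× O (X1, acyclic) → no; 1× N (X3, acyclic) → no; 1× C (X2, acyclic) → no; 1× N (X1, acyclic) → no.
That gives 10 matching atoms.

10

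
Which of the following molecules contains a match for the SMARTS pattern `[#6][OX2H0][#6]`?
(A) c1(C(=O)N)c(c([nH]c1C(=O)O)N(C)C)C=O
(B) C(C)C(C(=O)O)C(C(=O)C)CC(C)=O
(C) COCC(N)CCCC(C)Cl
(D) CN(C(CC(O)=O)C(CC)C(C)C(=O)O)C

[#6][OX2H0][#6] describes an aliphatic oxygen bridging two carbons with no H on the oxygen (an ether).
(A) has a carboxylic acid group (-C(=O)OH) but the -OH oxygen has H1; the =O is OX1, not OX2.
(B) has a carboxylic acid group (-C(=O)OH) but the -OH oxygen has H1; the =O is OX1, not OX2.
(C) contains a methoxy ether (-OCH3), which satisfies every atom and bond constraint.
(D) has a carboxylic acid group (-C(=O)OH) but the -OH oxygen has H1; the =O is OX1, not OX2.
So the answer is (C).

C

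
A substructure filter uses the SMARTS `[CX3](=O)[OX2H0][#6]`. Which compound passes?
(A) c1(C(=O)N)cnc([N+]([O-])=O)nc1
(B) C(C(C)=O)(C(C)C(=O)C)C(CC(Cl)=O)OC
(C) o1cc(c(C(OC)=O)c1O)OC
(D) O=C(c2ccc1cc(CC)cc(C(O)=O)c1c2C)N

C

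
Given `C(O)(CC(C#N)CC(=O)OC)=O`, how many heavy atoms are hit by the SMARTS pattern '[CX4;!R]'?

Check the 12 heavy atoms by environment: 4× C (X4, acyclic) → match; 2× C (X3, acyclic) → no; 2× O (X1, acyclic) → no; 2× O (X2, acyclic) → no; 1× C (X2, acyclic) → no; 1× N (X1, acyclic) → no.
That gives 4 matching atoms.

4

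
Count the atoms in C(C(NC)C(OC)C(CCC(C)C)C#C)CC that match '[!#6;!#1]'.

The query [!#6;!#1] means: not carbon and not hydrogen — any heteroatom.
Check the 17 heavy atoms by environment: 15× C → no; 1× O → match; 1× N → match.
Summing the matching environments: 1 + 1 = 2 matching atoms.

2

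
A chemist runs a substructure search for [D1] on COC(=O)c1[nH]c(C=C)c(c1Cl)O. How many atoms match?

The query [D1] means: atom with exactly one heavy-atom neighbour (degree 1).
Check the 13 heavy atoms by environment: 1× n (aromatic, D2) → no; 4× c (aromatic, D3) → no; 1× C (D3) → no; 2× O (D1) → match; 1× O (D2) → no; 2× C (D1) → match; 1× C (D2) → no; 1× Cl (D1) → match.
Summing the matching environments: 2 + 2 + 1 = 5 matching atoms.

5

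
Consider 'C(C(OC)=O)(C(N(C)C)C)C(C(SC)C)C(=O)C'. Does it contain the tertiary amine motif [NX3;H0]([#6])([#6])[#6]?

Yes

The pattern [NX3;H0]([#6])([#6])[#6] describes a trivalent nitrogen with no H, bonded to three carbons — a tertiary amine.
The molecule carries a dimethylamino group (-N(CH3)2), whose atoms satisfy every constraint of the query, so the pattern matches.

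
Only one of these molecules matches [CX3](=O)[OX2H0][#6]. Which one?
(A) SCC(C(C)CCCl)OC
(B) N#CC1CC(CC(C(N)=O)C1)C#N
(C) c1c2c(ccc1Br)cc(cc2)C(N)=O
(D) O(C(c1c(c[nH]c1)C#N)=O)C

D

[CX3](=O)[OX2H0][#6] describes a carbonyl carbon bonded to an oxygen that is itself bonded to carbon (no H on that O) (an ester).
(A) has a methoxy ether (-OCH3) but the ether oxygen is not adjacent to a C=O carbon.
(B) has a primary amide (-C(=O)NH2) but the carbonyl is bonded to N, not to an O-C linkage.
(C) has a primary amide (-C(=O)NH2) but the carbonyl is bonded to N, not to an O-C linkage.
(D) contains a methyl-ester group (-C(=O)OCH3), which satisfies every atom and bond constraint.
So the answer is (D).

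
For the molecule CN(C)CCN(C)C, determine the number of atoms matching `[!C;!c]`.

2

The query [!C;!c] means: neither aliphatic nor aromatic carbon — same as [!#6].
Check the 8 heavy atoms by environment: 6× C → no; 2× N → match.
That gives 2 matching atoms.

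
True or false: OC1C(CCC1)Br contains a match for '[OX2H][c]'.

False

The pattern [OX2H][c] describes a hydroxyl oxygen attached to an aromatic carbon — a phenol.
The closest candidate here is a hydroxyl group (-OH), but the -OH is on an aliphatic carbon, not an aromatic c. No other fragment satisfies the full query, so there is no match.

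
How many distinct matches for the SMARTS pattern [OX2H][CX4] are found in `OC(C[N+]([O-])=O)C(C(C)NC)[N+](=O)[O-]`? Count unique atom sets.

[OX2H][CX4] is the SMARTS for an aliphatic alcohol: a hydroxyl oxygen bound to an sp3 (X4) carbon.
Exactly one fragment in the molecule meets all constraints, giving 1 match.

1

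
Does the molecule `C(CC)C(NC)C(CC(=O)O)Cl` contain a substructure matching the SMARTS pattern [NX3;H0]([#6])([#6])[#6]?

The pattern [NX3;H0]([#6])([#6])[#6] describes a trivalent nitrogen with no H, bonded to three carbons — a tertiary amine.
The closest candidate here is an N-methylamino group (-NHCH3), but the nitrogen still has one H (H1), not H0. No other fragment satisfies the full query, so there is no match.

No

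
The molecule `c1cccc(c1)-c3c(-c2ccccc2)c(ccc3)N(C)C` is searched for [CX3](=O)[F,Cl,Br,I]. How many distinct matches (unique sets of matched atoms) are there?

[CX3](=O)[F,Cl,Br,I] is the SMARTS for an acyl halide: a carbonyl carbon bonded to a halogen.
No fragment in the molecule satisfies every constraint, giving 0 matches.

0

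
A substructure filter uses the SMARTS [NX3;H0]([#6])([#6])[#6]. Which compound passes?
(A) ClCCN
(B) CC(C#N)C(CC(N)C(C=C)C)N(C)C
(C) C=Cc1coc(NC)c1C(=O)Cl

B

[NX3;H0]([#6])([#6])[#6] describes a trivalent nitrogen with no H, bonded to three carbons (a tertiary amine).
(A) has a primary amino group (-NH2) but the nitrogen has H2, not H0 with three carbons.
(B) contains a dimethylamino group (-N(CH3)2), which satisfies every atom and bond constraint.
(C) has an N-methylamino group (-NHCH3) but the nitrogen still has one H (H1), not H0.
So the answer is (B).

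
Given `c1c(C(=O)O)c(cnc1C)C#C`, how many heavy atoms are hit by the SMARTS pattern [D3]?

4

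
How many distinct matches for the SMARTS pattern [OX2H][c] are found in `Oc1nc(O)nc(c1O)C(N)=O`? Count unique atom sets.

3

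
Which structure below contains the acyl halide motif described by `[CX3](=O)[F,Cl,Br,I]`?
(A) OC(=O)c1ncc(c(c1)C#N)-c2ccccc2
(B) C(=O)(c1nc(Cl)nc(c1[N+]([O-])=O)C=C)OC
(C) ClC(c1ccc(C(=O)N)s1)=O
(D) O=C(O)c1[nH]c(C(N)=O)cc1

[CX3](=O)[F,Cl,Br,I] describes a carbonyl carbon bonded to a halogen (an acyl halide).
(A) has a carboxylic acid group (-C(=O)OH) but the carbonyl is bonded to -OH, not to a halogen.
(B) has a chloro substituent but the Cl is not on a carbonyl carbon.
(C) contains an acyl chloride (-C(=O)Cl), which satisfies every atom and bond constraint.
(D) has a carboxylic acid group (-C(=O)OH) but the carbonyl is bonded to -OH, not to a halogen.
So the answer is (C).

C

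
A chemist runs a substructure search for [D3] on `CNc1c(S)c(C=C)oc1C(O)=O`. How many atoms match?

5

The query [D3] means: atom with exactly three heavy-atom neighbours.
Check the 13 heavy atoms by environment: 1× o (aromatic, D2) → no; 4× c (aromatic, D3) → match; 1× C (D2) → no; 2× C (D1) → no; 1× C (D3) → match; 2× O (D1) → no; 1× N (D2) → no; 1× S (D1) → no.
Summing the matching environments: 4 + 1 = 5 matching atoms.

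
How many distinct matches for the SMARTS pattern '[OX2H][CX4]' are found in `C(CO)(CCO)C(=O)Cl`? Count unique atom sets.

2

[OX2H][CX4] is the SMARTS for an aliphatic alcohol: a hydroxyl oxygen bound to an sp3 (X4) carbon.
The molecule carries 2 separate instances of a hydroxyl group (-OH) meeting every constraint; each maps to a distinct set of atoms, giving 2 matches.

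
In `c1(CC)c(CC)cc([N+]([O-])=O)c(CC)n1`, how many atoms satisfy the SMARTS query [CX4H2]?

3

Check the 15 heavy atoms by environment: 1× n (aromatic, H0, X2) → no; 4× c (aromatic, H0, X3) → no; 1× c (aromatic, H1, X3) → no; 1× N (charge +1, H0, X3) → no; 1× O (charge -1, H0, X1) → no; 1× O (H0, X1) → no; 3× C (H2, X4) → match; 3× C (H3, X4) → no.
That gives 3 matching atoms.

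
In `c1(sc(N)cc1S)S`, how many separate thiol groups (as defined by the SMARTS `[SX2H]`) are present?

2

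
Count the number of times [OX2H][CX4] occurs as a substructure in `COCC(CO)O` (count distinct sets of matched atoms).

2

[OX2H][CX4] is the SMARTS for an aliphatic alcohol: a hydroxyl oxygen bound to an sp3 (X4) carbon.
The molecule carries 2 separate instances of a hydroxyl group (-OH) meeting every constraint; each maps to a distinct set of atoms, giving 2 matches.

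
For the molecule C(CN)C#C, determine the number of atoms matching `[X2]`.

2

Check the 5 heavy atoms by environment: 2× C (X4) → no; 1× N (X3) → no; 2× C (X2) → match.
That gives 2 matching atoms.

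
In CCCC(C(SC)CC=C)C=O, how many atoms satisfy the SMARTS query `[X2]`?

1

Check the 12 heavy atoms by environment: 7× C (X4) → no; 3× C (X3) → no; 1× S (X2) → match; 1× O (X1) → no.
That gives 1 matching atom.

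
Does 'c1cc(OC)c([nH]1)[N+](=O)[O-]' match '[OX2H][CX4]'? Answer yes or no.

No

The pattern [OX2H][CX4] describes a hydroxyl oxygen bound to an sp3 (X4) carbon — an aliphatic alcohol.
The closest candidate here is a methoxy ether (-OCH3), but the oxygen has H0 (ether), not H1. No other fragment satisfies the full query, so there is no match.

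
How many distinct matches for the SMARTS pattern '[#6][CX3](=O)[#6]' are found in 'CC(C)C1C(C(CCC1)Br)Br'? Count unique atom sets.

0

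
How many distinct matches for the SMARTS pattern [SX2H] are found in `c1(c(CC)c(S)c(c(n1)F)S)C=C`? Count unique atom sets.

[SX2H] is the SMARTS for a thiol: an aliphatic sulfur with two connections, one being H.
The molecule carries 2 separate instances of a thiol (-SH) meeting every constraint; each maps to a distinct set of atoms, giving 2 matches.

2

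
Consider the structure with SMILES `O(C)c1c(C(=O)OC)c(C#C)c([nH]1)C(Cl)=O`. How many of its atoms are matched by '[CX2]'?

The query [CX2] means: C with X2: aliphatic carbon with exactly 2 total connections.
Check the 16 heavy atoms by environment: 1× n (aromatic, X3) → no; 4× c (aromatic, X3) → no; 2× C (X3) → no; 2× O (X1) → no; 2× O (X2) → no; 2× C (X4) → no; 2× C (X2) → match; 1× Cl (X1) → no.
That gives 2 matching atoms.

2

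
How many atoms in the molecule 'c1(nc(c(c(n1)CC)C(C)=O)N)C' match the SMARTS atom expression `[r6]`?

6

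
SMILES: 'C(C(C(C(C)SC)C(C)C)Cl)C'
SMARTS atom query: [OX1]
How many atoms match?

0

The query [OX1] means: aliphatic oxygen with one total connection — typically a carbonyl =O or an oxide.
Check the 12 heavy atoms by environment: 10× C (X4) → no; 1× S (X2) → no; 1× Cl (X1) → no.
No environment satisfies the query, so 0 matching atoms.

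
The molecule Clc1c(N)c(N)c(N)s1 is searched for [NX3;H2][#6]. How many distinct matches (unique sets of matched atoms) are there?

[NX3;H2][#6] is the SMARTS for a primary amine: a trivalent nitrogen with two H attached to carbon.
The molecule carries 3 separate instances of a primary amino group (-NH2) meeting every constraint; each maps to a distinct set of atoms, giving 3 matches.

3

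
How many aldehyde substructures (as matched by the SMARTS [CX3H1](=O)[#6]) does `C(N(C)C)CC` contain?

0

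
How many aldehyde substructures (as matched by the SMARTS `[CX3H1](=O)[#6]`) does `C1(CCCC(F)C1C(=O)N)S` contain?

0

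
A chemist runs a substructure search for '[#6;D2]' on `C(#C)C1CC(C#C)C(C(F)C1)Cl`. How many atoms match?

Check the 12 heavy atoms by environment: 4× C (D3) → no; 4× C (D2) → match; 2× C (D1) → no; 1× F (D1) → no; 1× Cl (D1) → no.
That gives 4 matching atoms.

4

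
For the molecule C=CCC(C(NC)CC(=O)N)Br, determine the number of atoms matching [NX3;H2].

1

The query [NX3;H2] means: aliphatic N with 3 total connections, two of them H — an -NH2 nitrogen (amine or amide).
Check the 12 heavy atoms by environment: 2× C (H2, X4) → no; 2× C (H1, X4) → no; 1× C (H1, X3) → no; 1× C (H2, X3) → no; 1× Br (H0, X1) → no; 1× C (H0, X3) → no; 1× O (H0, X1) → no; 1× N (H2, X3) → match; 1× N (H1, X3) → no; 1× C (H3, X4) → no.
That gives 1 matching atom.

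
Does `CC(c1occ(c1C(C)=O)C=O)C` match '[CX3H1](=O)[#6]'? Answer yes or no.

Yes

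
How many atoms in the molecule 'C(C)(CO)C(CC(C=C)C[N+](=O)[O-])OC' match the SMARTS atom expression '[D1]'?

6

The query [D1] means: atom with exactly one heavy-atom neighbour (degree 1).
Check the 15 heavy atoms by environment: 4× C (D2) → no; 3× C (D3) → no; 1× N (charge +1, D3) → no; 1× O (charge -1, D1) → match; 2× O (D1) → match; 3× C (D1) → match; 1× O (D2) → no.
Summing the matching environments: 1 + 2 + 3 = 6 matching atoms.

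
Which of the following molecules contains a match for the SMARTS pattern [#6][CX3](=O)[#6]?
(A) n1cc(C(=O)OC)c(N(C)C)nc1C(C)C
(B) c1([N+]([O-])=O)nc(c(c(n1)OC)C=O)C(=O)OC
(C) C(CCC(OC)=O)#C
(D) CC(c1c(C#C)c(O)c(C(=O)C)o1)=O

[#6][CX3](=O)[#6] describes a carbonyl carbon (no H) flanked by two carbons (a ketone).
(A) has a methyl-ester group (-C(=O)OCH3) but one neighbour of the carbonyl carbon is O, not C.
(B) has a methyl-ester group (-C(=O)OCH3) but one neighbour of the carbonyl carbon is O, not C.
(C) has a methyl-ester group (-C(=O)OCH3) but one neighbour of the carbonyl carbon is O, not C.
(D) contains an acetyl/ketone group (-C(=O)CH3), which satisfies every atom and bond constraint.
So the answer is (D).

D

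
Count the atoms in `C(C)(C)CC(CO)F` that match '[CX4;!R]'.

6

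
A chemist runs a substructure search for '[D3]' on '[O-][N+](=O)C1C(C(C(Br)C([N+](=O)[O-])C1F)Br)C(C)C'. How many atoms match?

The query [D3] means: atom with exactly three heavy-atom neighbours.
Check the 18 heavy atoms by environment: 7× C (D3) → match; 2× N (charge +1, D3) → match; 2× O (charge -1, D1) → no; 2× O (D1) → no; 2× Br (D1) → no; 2× C (D1) → no; 1× F (D1) → no.
Summing the matching environments: 7 + 2 = 9 matching atoms.

9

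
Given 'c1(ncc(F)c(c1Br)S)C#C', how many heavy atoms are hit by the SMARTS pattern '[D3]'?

4

Check the 11 heavy atoms by environment: 1× n (aromatic, D2) → no; 4× c (aromatic, D3) → match; 1× c (aromatic, D2) → no; 1× F (D1) → no; 1× S (D1) → no; 1× C (D2) → no; 1× C (D1) → no; 1× Br (D1) → no.
That gives 4 matching atoms.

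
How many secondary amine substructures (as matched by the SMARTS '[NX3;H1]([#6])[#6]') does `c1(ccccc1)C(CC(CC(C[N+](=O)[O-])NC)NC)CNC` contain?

3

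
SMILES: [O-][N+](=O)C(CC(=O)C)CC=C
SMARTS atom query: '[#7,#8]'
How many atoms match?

4

The query [#7,#8] means: nitrogen or oxygen (comma = OR).
Check the 11 heavy atoms by environment: 7× C → no; 1× N (charge +1) → match; 1× O (charge -1) → match; 2× O → match.
Summing the matching environments: 1 + 1 + 2 = 4 matching atoms.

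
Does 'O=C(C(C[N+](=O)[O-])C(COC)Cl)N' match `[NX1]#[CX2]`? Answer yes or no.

No

The pattern [NX1]#[CX2] describes a nitrogen triple-bonded to a two-connected carbon — a nitrile.
The closest candidate here is a primary amide (-C(=O)NH2), but the nitrogen is NX3, not NX1. No other fragment satisfies the full query, so there is no match.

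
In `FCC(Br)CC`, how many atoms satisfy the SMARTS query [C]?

4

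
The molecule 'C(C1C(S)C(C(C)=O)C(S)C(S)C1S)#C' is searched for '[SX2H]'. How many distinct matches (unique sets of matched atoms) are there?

4

[SX2H] is the SMARTS for a thiol: an aliphatic sulfur with two connections, one being H.
The molecule carries 4 separate instances of a thiol (-SH) meeting every constraint; each maps to a distinct set of atoms, giving 4 matches.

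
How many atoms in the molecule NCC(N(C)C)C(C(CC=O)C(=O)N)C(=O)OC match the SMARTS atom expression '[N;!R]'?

Check the 18 heavy atoms by environment: 11× C (acyclic) → no; 4× O (acyclic) → no; 3× N (acyclic) → match.
That gives 3 matching atoms.

3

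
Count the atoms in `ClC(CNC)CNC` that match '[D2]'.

The query [D2] means: atom with exactly two heavy-atom neighbours.
Check the 8 heavy atoms by environment: 2× C (D2) → match; 1× C (D3) → no; 2× N (D2) → match; 2× C (D1) → no; 1× Cl (D1) → no.
Summing the matching environments: 2 + 2 = 4 matching atoms.

4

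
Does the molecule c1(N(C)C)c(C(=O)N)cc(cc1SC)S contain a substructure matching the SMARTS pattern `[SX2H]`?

The pattern [SX2H] describes an aliphatic sulfur with two connections, one being H — a thiol.
The molecule carries a thiol (-SH), whose atoms satisfy every constraint of the query, so the pattern matches.

Yes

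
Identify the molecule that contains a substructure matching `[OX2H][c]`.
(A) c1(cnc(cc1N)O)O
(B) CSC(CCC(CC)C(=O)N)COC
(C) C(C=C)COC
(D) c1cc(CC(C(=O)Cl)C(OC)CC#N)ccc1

A

[OX2H][c] describes a hydroxyl oxygen attached to an aromatic carbon (a phenol).
(A) contains a hydroxyl group (-OH), which satisfies every atom and bond constraint.
(B) has a methoxy ether (-OCH3) but the oxygen has H0, not H1.
(C) has a methoxy ether (-OCH3) but the oxygen has H0, not H1.
(D) has a methoxy ether (-OCH3) but the oxygen has H0, not H1.
So the answer is (A).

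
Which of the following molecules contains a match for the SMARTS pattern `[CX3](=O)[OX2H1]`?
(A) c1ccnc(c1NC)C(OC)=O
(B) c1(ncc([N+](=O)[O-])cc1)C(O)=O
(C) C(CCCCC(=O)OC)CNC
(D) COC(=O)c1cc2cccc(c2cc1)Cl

[CX3](=O)[OX2H1] describes an sp2 carbon double-bonded to O and single-bonded to an -OH oxygen (a carboxylic acid).
(A) has a methyl-ester group (-C(=O)OCH3) but the singly-bonded O has no H (OX2H0, not OX2H1).
(B) contains a carboxylic acid group (-C(=O)OH), which satisfies every atom and bond constraint.
(C) has a methyl-ester group (-C(=O)OCH3) but the singly-bonded O has no H (OX2H0, not OX2H1).
(D) has a methyl-ester group (-C(=O)OCH3) but the singly-bonded O has no H (OX2H0, not OX2H1).
So the answer is (B).

B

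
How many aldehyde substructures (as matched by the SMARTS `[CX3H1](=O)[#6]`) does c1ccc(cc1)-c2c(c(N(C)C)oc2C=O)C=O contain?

2

[CX3H1](=O)[#6] is the SMARTS for an aldehyde: an sp2 carbon with one H, double-bonded to O and single-bonded to carbon.
The molecule carries 2 separate instances of an aldehyde (-CHO) meeting every constraint; each maps to a distinct set of atoms, giving 2 matches.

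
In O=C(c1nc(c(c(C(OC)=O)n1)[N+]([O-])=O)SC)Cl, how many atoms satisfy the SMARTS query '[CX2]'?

Check the 18 heavy atoms by environment: 2× n (aromatic, X2) → no; 4× c (aromatic, X3) → no; 1× N (charge +1, X3) → no; 1× O (charge -1, X1) → no; 3× O (X1) → no; 2× C (X3) → no; 1× Cl (X1) → no; 1× O (X2) → no; 2× C (X4) → no; 1× S (X2) → no.
No environment satisfies the query, so 0 matching atoms.

0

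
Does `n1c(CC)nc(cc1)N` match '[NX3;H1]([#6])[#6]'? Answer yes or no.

No

The pattern [NX3;H1]([#6])[#6] describes a trivalent nitrogen with one H, bonded to two carbons — a secondary amine.
The closest candidate here is a primary amino group (-NH2), but the nitrogen has H2 and only one carbon neighbour. No other fragment satisfies the full query, so there is no match.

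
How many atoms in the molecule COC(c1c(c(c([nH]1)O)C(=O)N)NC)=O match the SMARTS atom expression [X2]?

Check the 15 heavy atoms by environment: 1× n (aromatic, X3) → no; 4× c (aromatic, X3) → no; 2× C (X3) → no; 2× O (X1) → no; 2× O (X2) → match; 2× C (X4) → no; 2× N (X3) → no.
That gives 2 matching atoms.

2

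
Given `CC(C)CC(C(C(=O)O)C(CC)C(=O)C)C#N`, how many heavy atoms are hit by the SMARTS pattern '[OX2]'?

1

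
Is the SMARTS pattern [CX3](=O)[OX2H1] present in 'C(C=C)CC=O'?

No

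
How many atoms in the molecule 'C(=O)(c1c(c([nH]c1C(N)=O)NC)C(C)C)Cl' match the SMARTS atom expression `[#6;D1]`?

The query [#6;D1] means: carbon bonded to exactly one heavy atom.
Check the 16 heavy atoms by environment: 1× n (aromatic, D2) → no; 4× c (aromatic, D3) → no; 3× C (D3) → no; 3× C (D1) → match; 2× O (D1) → no; 1× Cl (D1) → no; 1× N (D2) → no; 1× N (D1) → no.
That gives 3 matching atoms.

3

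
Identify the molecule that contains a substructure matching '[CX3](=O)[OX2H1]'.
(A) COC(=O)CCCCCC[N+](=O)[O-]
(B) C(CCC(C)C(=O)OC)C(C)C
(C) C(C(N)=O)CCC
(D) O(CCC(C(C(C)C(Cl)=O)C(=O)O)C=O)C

[CX3](=O)[OX2H1] describes an sp2 carbon double-bonded to O and single-bonded to an -OH oxygen (a carboxylic acid).
(A) has a methyl-ester group (-C(=O)OCH3) but the singly-bonded O has no H (OX2H0, not OX2H1).
(B) has a methyl-ester group (-C(=O)OCH3) but the singly-bonded O has no H (OX2H0, not OX2H1).
(C) has a primary amide (-C(=O)NH2) but the carbonyl is bonded to N, not to an -OH oxygen.
(D) contains a carboxylic acid group (-C(=O)OH), which satisfies every atom and bond constraint.
So the answer is (D).

D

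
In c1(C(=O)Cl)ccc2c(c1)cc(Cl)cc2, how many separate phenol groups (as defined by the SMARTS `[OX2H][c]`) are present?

0

[OX2H][c] is the SMARTS for a phenol: a hydroxyl oxygen attached to an aromatic carbon.
No fragment in the molecule satisfies every constraint, giving 0 matches.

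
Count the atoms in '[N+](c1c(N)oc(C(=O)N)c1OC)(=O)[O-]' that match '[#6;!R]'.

2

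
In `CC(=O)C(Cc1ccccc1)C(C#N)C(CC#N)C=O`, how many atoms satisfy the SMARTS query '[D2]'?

The query [D2] means: atom with exactly two heavy-atom neighbours.
Check the 20 heavy atoms by environment: 5× C (D2) → match; 4× C (D3) → no; 2× N (D1) → no; 2× O (D1) → no; 1× C (D1) → no; 1× c (aromatic, D3) → no; 5× c (aromatic, D2) → match.
Summing the matching environments: 5 + 5 = 10 matching atoms.

10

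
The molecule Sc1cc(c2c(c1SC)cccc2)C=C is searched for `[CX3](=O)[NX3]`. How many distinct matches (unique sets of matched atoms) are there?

0

[CX3](=O)[NX3] is the SMARTS for an amide: a carbonyl carbon bonded to a trivalent nitrogen.
No fragment in the molecule satisfies every constraint, giving 0 matches.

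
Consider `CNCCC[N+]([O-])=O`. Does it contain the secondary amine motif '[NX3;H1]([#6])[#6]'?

Yes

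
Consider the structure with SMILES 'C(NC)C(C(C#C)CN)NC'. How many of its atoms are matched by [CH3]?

Check the 11 heavy atoms by environment: 2× C (H2) → no; 3× C (H1) → no; 1× C (H0) → no; 1× N (H2) → no; 2× N (H1) → no; 2× C (H3) → match.
That gives 2 matching atoms.

2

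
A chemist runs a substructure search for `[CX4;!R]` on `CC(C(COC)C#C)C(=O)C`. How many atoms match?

6

The query [CX4;!R] means: aliphatic carbon with four total connections, not in a ring.
Check the 11 heavy atoms by environment: 6× C (X4, acyclic) → match; 1× C (X3, acyclic) → no; 1× O (X1, acyclic) → no; 2× C (X2, acyclic) → no; 1× O (X2, acyclic) → no.
That gives 6 matching atoms.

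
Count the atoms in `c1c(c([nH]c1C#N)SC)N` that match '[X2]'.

The query [X2] means: any atom with exactly two total connections (bonds + H).
Check the 10 heavy atoms by environment: 1× n (aromatic, X3) → no; 4× c (aromatic, X3) → no; 1× C (X2) → match; 1× N (X1) → no; 1× N (X3) → no; 1× S (X2) → match; 1× C (X4) → no.
Summing the matching environments: 1 + 1 = 2 matching atoms.

2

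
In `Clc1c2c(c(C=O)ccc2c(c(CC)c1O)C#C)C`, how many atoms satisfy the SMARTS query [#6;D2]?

The query [#6;D2] means: any carbon bonded to exactly two heavy atoms.
Check the 19 heavy atoms by environment: 8× c (aromatic, D3) → no; 2× c (aromatic, D2) → match; 3× C (D2) → match; 3× C (D1) → no; 1× Cl (D1) → no; 2× O (D1) → no.
Summing the matching environments: 2 + 3 = 5 matching atoms.

5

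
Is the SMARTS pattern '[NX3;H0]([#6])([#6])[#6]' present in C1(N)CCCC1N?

The pattern [NX3;H0]([#6])([#6])[#6] describes a trivalent nitrogen with no H, bonded to three carbons — a tertiary amine.
The closest candidate here is a primary amino group (-NH2), but the nitrogen has H2, not H0 with three carbons. No other fragment satisfies the full query, so there is no match.

No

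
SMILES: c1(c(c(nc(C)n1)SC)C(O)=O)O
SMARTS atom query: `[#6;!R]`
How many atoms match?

Check the 13 heavy atoms by environment: 2× n (aromatic, in 6-ring) → no; 4× c (aromatic, in 6-ring) → no; 1× S (acyclic) → no; 3× C (acyclic) → match; 3× O (acyclic) → no.
That gives 3 matching atoms.

3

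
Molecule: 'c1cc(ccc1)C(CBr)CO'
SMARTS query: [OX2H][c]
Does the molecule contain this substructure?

No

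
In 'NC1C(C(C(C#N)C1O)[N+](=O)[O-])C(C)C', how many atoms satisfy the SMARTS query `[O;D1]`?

3

The query [O;D1] means: aliphatic oxygen bonded to exactly one heavy atom.
Check the 15 heavy atoms by environment: 6× C (D3) → no; 2× O (D1) → match; 1× C (D2) → no; 2× N (D1) → no; 2× C (D1) → no; 1× N (charge +1, D3) → no; 1× O (charge -1, D1) → match.
Summing the matching environments: 2 + 1 = 3 matching atoms.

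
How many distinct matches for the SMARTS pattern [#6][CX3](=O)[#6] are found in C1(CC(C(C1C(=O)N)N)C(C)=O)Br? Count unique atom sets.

1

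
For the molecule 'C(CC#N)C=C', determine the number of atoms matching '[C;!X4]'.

3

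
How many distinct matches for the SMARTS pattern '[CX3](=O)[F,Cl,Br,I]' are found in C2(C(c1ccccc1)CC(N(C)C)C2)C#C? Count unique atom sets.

[CX3](=O)[F,Cl,Br,I] is the SMARTS for an acyl halide: a carbonyl carbon bonded to a halogen.
No fragment in the molecule satisfies every constraint, giving 0 matches.

0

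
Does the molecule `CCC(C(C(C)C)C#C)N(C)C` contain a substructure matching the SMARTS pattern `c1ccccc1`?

No

The pattern c1ccccc1 describes six aromatic carbons in a ring — a benzene ring.
The closest candidate here is a methyl group (-CH3), but no six-membered all-carbon aromatic ring is present. No other fragment satisfies the full query, so there is no match.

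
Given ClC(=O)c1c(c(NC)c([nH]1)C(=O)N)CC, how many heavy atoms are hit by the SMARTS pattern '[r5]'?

5

Check the 15 heavy atoms by environment: 1× n (aromatic, in 5-ring) → match; 4× c (aromatic, in 5-ring) → match; 5× C (acyclic) → no; 2× O (acyclic) → no; 2× N (acyclic) → no; 1× Cl (acyclic) → no.
Summing the matching environments: 1 + 4 = 5 matching atoms.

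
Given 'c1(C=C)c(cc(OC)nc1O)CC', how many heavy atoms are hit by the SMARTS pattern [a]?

6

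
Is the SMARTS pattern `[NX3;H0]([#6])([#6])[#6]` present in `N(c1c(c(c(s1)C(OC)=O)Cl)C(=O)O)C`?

No

The pattern [NX3;H0]([#6])([#6])[#6] describes a trivalent nitrogen with no H, bonded to three carbons — a tertiary amine.
The closest candidate here is an N-methylamino group (-NHCH3), but the nitrogen still has one H (H1), not H0. No other fragment satisfies the full query, so there is no match.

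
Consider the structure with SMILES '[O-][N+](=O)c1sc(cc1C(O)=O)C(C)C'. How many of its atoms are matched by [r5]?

5

The query [r5] means: r5 matches atoms in a five-membered ring.
Check the 14 heavy atoms by environment: 1× s (aromatic, in 5-ring) → match; 4× c (aromatic, in 5-ring) → match; 4× C (acyclic) → no; 1× N (charge +1, acyclic) → no; 1× O (charge -1, acyclic) → no; 3× O (acyclic) → no.
Summing the matching environments: 1 + 4 = 5 matching atoms.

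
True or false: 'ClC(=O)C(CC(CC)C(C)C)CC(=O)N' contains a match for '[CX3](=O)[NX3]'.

True

The pattern [CX3](=O)[NX3] describes a carbonyl carbon bonded to a trivalent nitrogen — an amide.
The molecule carries a primary amide (-C(=O)NH2), whose atoms satisfy every constraint of the query, so the pattern matches.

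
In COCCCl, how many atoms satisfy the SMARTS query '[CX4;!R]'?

The query [CX4;!R] means: aliphatic carbon with four total connections, not in a ring.
Check the 5 heavy atoms by environment: 3× C (X4, acyclic) → match; 1× Cl (X1, acyclic) → no; 1× O (X2, acyclic) → no.
That gives 3 matching atoms.

3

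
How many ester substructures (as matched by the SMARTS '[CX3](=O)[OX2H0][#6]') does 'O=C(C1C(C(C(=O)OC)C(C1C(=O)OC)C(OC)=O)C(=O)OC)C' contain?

[CX3](=O)[OX2H0][#6] is the SMARTS for an ester: a carbonyl carbon bonded to an oxygen that is itself bonded to carbon (no H on that O).
The molecule carries 4 separate instances of a methyl-ester group (-C(=O)OCH3) meeting every constraint; each maps to a distinct set of atoms, giving 4 matches.

4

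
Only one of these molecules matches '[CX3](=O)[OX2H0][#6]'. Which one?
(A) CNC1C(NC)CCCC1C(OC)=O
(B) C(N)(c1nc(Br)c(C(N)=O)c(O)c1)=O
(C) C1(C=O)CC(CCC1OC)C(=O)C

A

[CX3](=O)[OX2H0][#6] describes a carbonyl carbon bonded to an oxygen that is itself bonded to carbon (no H on that O) (an ester).
(A) contains a methyl-ester group (-C(=O)OCH3), which satisfies every atom and bond constraint.
(B) has a primary amide (-C(=O)NH2) but the carbonyl is bonded to N, not to an O-C linkage.
(C) has a methoxy ether (-OCH3) but the ether oxygen is not adjacent to a C=O carbon.
So the answer is (A).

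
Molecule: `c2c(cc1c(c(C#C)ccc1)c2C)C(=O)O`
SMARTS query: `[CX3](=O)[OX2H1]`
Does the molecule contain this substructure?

Yes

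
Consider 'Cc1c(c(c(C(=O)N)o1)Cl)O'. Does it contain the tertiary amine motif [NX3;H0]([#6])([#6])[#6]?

The pattern [NX3;H0]([#6])([#6])[#6] describes a trivalent nitrogen with no H, bonded to three carbons — a tertiary amine.
The closest candidate here is a primary amide (-C(=O)NH2), but the amide nitrogen has H2 and only one carbon neighbour. No other fragment satisfies the full query, so there is no match.

No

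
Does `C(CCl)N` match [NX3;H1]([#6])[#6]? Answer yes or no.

No

The pattern [NX3;H1]([#6])[#6] describes a trivalent nitrogen with one H, bonded to two carbons — a secondary amine.
The closest candidate here is a primary amino group (-NH2), but the nitrogen has H2 and only one carbon neighbour. No other fragment satisfies the full query, so there is no match.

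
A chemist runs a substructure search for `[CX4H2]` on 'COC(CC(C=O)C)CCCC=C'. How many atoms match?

The query [CX4H2] means: sp3 carbon (X4) with exactly two hydrogens.
Check the 13 heavy atoms by environment: 4× C (H2, X4) → match; 2× C (H1, X4) → no; 2× C (H3, X4) → no; 2× C (H1, X3) → no; 1× O (H0, X1) → no; 1× C (H2, X3) → no; 1× O (H0, X2) → no.
That gives 4 matching atoms.

4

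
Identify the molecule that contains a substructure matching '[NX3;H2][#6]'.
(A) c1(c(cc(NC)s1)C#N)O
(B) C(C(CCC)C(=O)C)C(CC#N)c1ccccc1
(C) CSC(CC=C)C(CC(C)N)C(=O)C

C

[NX3;H2][#6] describes a trivalent nitrogen with two H attached to carbon (a primary amine).
(A) has an N-methylamino group (-NHCH3) but the nitrogen bears two carbons and only one H (H1), not H2.
(B) has a nitrile (-C#N) but the nitrogen is NX1 (triple-bonded), not NX3 with two H.
(C) contains a primary amino group (-NH2), which satisfies every atom and bond constraint.
So the answer is (C).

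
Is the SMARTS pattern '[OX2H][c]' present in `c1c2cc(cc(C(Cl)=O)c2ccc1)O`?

The pattern [OX2H][c] describes a hydroxyl oxygen attached to an aromatic carbon — a phenol.
The molecule carries a hydroxyl group (-OH), whose atoms satisfy every constraint of the query, so the pattern matches.

Yes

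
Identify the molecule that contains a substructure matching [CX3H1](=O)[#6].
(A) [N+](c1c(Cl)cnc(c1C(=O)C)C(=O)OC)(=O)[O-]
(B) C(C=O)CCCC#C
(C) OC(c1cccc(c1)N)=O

B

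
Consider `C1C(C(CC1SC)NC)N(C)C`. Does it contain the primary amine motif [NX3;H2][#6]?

The pattern [NX3;H2][#6] describes a trivalent nitrogen with two H attached to carbon — a primary amine.
The closest candidate here is an N-methylamino group (-NHCH3), but the nitrogen bears two carbons and only one H (H1), not H2. No other fragment satisfies the full query, so there is no match.

No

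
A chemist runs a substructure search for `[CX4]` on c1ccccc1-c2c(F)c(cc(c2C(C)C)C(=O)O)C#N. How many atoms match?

The query [CX4] means: C with X4: aliphatic carbon with exactly 4 total connections (bonds + H).
Check the 21 heavy atoms by environment: 12× c (aromatic, X3) → no; 1× C (X3) → no; 1× O (X1) → no; 1× O (X2) → no; 1× F (X1) → no; 1× C (X2) → no; 1× N (X1) → no; 3× C (X4) → match.
That gives 3 matching atoms.

3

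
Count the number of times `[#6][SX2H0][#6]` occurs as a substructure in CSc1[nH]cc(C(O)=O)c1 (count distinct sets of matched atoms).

[#6][SX2H0][#6] is the SMARTS for a thioether: an aliphatic sulfur bridging two carbons with no H on the sulfur.
Exactly one fragment in the molecule meets all constraints, giving 1 match.

1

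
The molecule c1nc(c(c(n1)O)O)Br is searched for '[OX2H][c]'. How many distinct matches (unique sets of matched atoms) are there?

[OX2H][c] is the SMARTS for a phenol: a hydroxyl oxygen attached to an aromatic carbon.
The molecule carries 2 separate instances of a hydroxyl group (-OH) meeting every constraint; each maps to a distinct set of atoms, giving 2 matches.

2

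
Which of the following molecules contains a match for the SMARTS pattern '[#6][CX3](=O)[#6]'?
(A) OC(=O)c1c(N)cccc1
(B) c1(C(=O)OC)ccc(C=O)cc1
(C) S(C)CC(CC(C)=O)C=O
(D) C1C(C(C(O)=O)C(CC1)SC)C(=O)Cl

C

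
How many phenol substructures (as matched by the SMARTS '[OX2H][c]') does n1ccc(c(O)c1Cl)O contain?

[OX2H][c] is the SMARTS for a phenol: a hydroxyl oxygen attached to an aromatic carbon.
The molecule carries 2 separate instances of a hydroxyl group (-OH) meeting every constraint; each maps to a distinct set of atoms, giving 2 matches.

2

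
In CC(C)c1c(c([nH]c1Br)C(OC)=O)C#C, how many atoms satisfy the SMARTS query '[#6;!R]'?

The query [#6;!R] means: carbon not in any ring.
Check the 15 heavy atoms by environment: 1× n (aromatic, in 5-ring) → no; 4× c (aromatic, in 5-ring) → no; 7× C (acyclic) → match; 1× Br (acyclic) → no; 2× O (acyclic) → no.
That gives 7 matching atoms.

7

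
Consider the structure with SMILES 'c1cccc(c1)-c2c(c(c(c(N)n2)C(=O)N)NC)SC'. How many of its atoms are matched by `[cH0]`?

6

The query [cH0] means: aromatic carbon with no attached hydrogen (substituted or ring-fusion).
Check the 20 heavy atoms by environment: 1× n (aromatic, H0) → no; 6× c (aromatic, H0) → match; 1× N (H1) → no; 2× C (H3) → no; 5× c (aromatic, H1) → no; 1× C (H0) → no; 1× O (H0) → no; 2× N (H2) → no; 1× S (H0) → no.
That gives 6 matching atoms.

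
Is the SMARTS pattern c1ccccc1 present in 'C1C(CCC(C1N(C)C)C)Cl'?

No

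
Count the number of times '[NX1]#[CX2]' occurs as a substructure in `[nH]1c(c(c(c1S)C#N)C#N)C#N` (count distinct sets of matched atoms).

3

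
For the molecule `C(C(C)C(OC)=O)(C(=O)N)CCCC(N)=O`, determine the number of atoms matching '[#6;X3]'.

3

The query [#6;X3] means: any carbon (aromatic or not) with three total connections.
Check the 16 heavy atoms by environment: 7× C (X4) → no; 3× C (X3) → match; 3× O (X1) → no; 1× O (X2) → no; 2× N (X3) → no.
That gives 3 matching atoms.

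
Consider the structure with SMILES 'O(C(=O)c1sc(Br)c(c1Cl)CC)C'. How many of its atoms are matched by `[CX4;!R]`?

The query [CX4;!R] means: aliphatic carbon with four total connections, not in a ring.
Check the 13 heavy atoms by environment: 1× s (aromatic, X2, in 5-ring) → no; 4× c (aromatic, X3, in 5-ring) → no; 1× Br (X1, acyclic) → no; 3× C (X4, acyclic) → match; 1× Cl (X1, acyclic) → no; 1× C (X3, acyclic) → no; 1× O (X1, acyclic) → no; 1× O (X2, acyclic) → no.
That gives 3 matching atoms.

3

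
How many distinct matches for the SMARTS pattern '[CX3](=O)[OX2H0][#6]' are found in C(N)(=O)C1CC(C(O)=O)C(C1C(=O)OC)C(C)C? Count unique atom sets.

1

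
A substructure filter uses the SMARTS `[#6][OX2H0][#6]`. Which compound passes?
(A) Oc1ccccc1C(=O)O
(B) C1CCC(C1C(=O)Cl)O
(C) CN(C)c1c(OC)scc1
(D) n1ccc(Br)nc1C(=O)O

C

[#6][OX2H0][#6] describes an aliphatic oxygen bridging two carbons with no H on the oxygen (an ether).
(A) has a carboxylic acid group (-C(=O)OH) but the -OH oxygen has H1; the =O is OX1, not OX2.
(B) has a hydroxyl group (-OH) but the oxygen has H1, not H0 bridging two carbons.
(C) contains a methoxy ether (-OCH3), which satisfies every atom and bond constraint.
(D) has a carboxylic acid group (-C(=O)OH) but the -OH oxygen has H1; the =O is OX1, not OX2.
So the answer is (C).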